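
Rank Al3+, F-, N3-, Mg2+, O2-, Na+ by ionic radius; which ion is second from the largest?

O2-

Each ion has 10 electrons. The ranking follows nuclear charge in reverse — greater Z gives a smaller radius. Al3+ (Z=13), Mg2+ (Z=12), Na+ (Z=11), F- (Z=9), O2- (Z=8), N3- (Z=7).
Ordering: Al3+ < Mg2+ < Na+ < F- < O2- < N3-. The second largest is O2-.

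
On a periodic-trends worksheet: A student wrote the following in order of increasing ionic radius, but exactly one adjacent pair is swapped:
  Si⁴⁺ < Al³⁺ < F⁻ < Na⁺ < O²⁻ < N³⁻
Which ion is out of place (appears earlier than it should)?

Check each adjacent pair. F⁻ and Na⁺ are reversed: Na⁺ and F⁻ share 10 electrons; the higher nuclear charge on Na (Z=11) contracts it more, so Na⁺ < F⁻. No other neighbouring pair contradicts the periodic trends, so F⁻ is the ion listed too early.

F⁻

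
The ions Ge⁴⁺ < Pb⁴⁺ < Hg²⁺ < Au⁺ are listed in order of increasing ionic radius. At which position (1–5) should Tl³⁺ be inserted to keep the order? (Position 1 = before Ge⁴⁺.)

3

Tabulating Z and e⁻: Ge⁴⁺: 28 e⁻, Z=32, Pb⁴⁺: 78 e⁻, Z=82, Tl³⁺: 78 e⁻, Z=81, Hg²⁺: 78 e⁻, Z=80, Au⁺: 78 e⁻, Z=79. Ge⁴⁺ < Pb⁴⁺ (same group, period 4 vs 6); Pb⁴⁺ < Tl³⁺ (both 78 e⁻, Z=82>81); Tl³⁺ < Hg²⁺ (isoelectronic, higher Z=81 is smaller); Hg²⁺ < Au⁺ (both 78 e⁻, Z=80>79).
With Tl³⁺ included the full order is Ge⁴⁺ < Pb⁴⁺ < Tl³⁺ < Hg²⁺ < Au⁺, so it takes position 3.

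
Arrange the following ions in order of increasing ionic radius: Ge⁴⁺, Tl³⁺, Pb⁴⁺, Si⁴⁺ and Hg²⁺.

Electron counts and nuclear charges: Si⁴⁺: 10 e⁻, Z=14, Ge⁴⁺: 28 e⁻, Z=32, Pb⁴⁺: 78 e⁻, Z=82, Tl³⁺: 78 e⁻, Z=81, Hg²⁺: 78 e⁻, Z=80. Si⁴⁺ < Ge⁴⁺ (same group, period 3 vs 4); Ge⁴⁺ < Pb⁴⁺ (same group, period 4 vs 6); Pb⁴⁺ < Tl³⁺ (both 78 e⁻, Z=82>81); Tl³⁺ < Hg²⁺ (isoelectronic, higher Z=81 is smaller).

Si⁴⁺ < Ge⁴⁺ < Pb⁴⁺ < Tl³⁺ < Hg²⁺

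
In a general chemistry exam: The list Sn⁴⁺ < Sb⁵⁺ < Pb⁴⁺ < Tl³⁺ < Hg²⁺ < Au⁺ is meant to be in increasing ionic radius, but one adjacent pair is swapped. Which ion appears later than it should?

The pair Sn⁴⁺, Sb⁵⁺ is the wrong way round — both have 46 electrons but Z(Sb)=51 > Z(Sn)=50, so Sb⁵⁺ should be the smaller of the two. All other adjacent pairs agree with periodic trends, so Sb⁵⁺ is the misplaced ion.

Sb⁵⁺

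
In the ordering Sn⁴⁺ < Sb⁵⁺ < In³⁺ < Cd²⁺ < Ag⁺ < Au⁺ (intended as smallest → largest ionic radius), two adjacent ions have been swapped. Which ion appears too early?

Sn⁴⁺

Scanning neighbour by neighbour, only Sn⁴⁺/Sb⁵⁺ violates a trend: they are isoelectronic (46 e⁻) and Sb has more protons than Sn (51 vs 50), making Sb⁵⁺ smaller. That makes Sn⁴⁺ the one sitting a position early relative to where it belongs.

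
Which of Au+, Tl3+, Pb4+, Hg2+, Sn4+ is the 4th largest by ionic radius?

Pb4+

Sn4+ has 46 e⁻ (Z=50), Pb4+ has 78 e⁻ (Z=82), Tl3+ has 78 e⁻ (Z=81), Hg2+ has 78 e⁻ (Z=80), Au+ has 78 e⁻ (Z=79). Sn4+ < Pb4+ (same group, period 5 vs 6); Pb4+ < Tl3+ (both 78 e⁻, Z=82>81); Tl3+ < Hg2+ (isoelectronic, higher Z=81 is smaller); Hg2+ < Au+ (both 78 e⁻, Z=80>79).
Full ascending order: Sn4+ < Pb4+ < Tl3+ < Hg2+ < Au+. Counting from the largest, position 4 is Pb4+.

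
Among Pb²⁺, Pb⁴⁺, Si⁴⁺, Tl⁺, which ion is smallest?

First list Z and electron count for each: Si⁴⁺: 10 e⁻, Z=14, Pb⁴⁺: 78 e⁻, Z=82, Pb²⁺: 80 e⁻, Z=82, Tl⁺: 80 e⁻, Z=81. Si⁴⁺ < Pb⁴⁺ (same group, period 3 vs 6); Pb⁴⁺ < Pb²⁺ (same element, +4 vs +2); Pb²⁺ < Tl⁺ (both 80 e⁻, Z=82>81).

Si⁴⁺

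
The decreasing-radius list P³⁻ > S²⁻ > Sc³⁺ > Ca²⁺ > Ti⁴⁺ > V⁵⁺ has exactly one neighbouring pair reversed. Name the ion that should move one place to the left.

Scanning neighbour by neighbour, only Sc³⁺/Ca²⁺ violates a trend: Sc³⁺ and Ca²⁺ share 18 electrons; the higher nuclear charge on Sc (Z=21) contracts it more, so Sc³⁺ < Ca²⁺. That makes Ca²⁺ the one sitting a position late relative to where it belongs.

Ca²⁺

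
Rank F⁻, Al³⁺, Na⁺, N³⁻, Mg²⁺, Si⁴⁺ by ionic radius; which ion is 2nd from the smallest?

All of these have 10 electrons (isoelectronic). With the same electron cloud, the ion with the most protons pulls it in tightest. Nuclear charges: Si⁴⁺ (Z=14), Al³⁺ (Z=13), Mg²⁺ (Z=12), Na⁺ (Z=11), F⁻ (Z=9), N³⁻ (Z=7). Highest Z is smallest.
That gives Si⁴⁺ < Al³⁺ < Mg²⁺ < Na⁺ < F⁻ < N³⁻. From the smallest end, number 2 is Al³⁺.

Al³⁺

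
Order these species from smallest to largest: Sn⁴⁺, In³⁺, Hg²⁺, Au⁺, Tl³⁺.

Sn⁴⁺: 46 e⁻, Z=50, In³⁺: 46 e⁻, Z=49, Tl³⁺: 78 e⁻, Z=81, Hg²⁺: 78 e⁻, Z=80, Au⁺: 78 e⁻, Z=79. Sn⁴⁺ < In³⁺ (both 46 e⁻, Z=50>49); In³⁺ < Tl³⁺ (same group, period 5 vs 6); Tl³⁺ < Hg²⁺ (both 78 e⁻, Z=81>80); Hg²⁺ < Au⁺ (both 78 e⁻, Z=80>79).

Sn⁴⁺ < In³⁺ < Tl³⁺ < Hg²⁺ < Au⁺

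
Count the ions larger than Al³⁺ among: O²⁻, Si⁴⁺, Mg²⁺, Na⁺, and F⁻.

Isoelectronic series (10 e⁻ each). Size is set by nuclear charge: more protons means a smaller ion. Si⁴⁺ (Z=14), Al³⁺ (Z=13), Mg²⁺ (Z=12), Na⁺ (Z=11), F⁻ (Z=9), O²⁻ (Z=8).
Placing each against Al³⁺: smaller — Si⁴⁺; larger — Mg²⁺, Na⁺, F⁻, O²⁻. That's 4.

4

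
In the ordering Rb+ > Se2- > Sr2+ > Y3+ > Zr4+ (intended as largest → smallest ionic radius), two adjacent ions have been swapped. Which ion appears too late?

Se2-

Check each adjacent pair. Rb+ and Se2- are reversed: they are isoelectronic (36 e⁻) and Rb has more protons than Se (37 vs 34), making Rb+ smaller. No other neighbouring pair contradicts the periodic trends, so Se2- is the ion listed too late.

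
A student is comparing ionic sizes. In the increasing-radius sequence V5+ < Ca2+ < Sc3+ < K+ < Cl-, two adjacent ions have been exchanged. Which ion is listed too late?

Sc3+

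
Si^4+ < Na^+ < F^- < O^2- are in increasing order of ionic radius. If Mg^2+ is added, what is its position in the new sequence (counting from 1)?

Each ion has 10 electrons. The ranking follows nuclear charge in reverse — greater Z gives a smaller radius. Si^4+ (Z=14), Mg^2+ (Z=12), Na^+ (Z=11), F^- (Z=9), O^2- (Z=8).
The complete sequence is Si^4+ < Mg^2+ < Na^+ < F^- < O^2-. Mg^2+ sits at position 2.

2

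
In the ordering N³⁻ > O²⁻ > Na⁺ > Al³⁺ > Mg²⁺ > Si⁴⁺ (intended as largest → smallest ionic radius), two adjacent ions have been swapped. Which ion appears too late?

Compare adjacent ions: Al³⁺ and Mg²⁺ share 10 electrons; the higher nuclear charge on Al (Z=13) contracts it more, so Al³⁺ < Mg²⁺ — yet in this decreasing list Al³⁺ sits before Mg²⁺. Nothing else is reversed, so Mg²⁺ should move one place to the left.

Mg²⁺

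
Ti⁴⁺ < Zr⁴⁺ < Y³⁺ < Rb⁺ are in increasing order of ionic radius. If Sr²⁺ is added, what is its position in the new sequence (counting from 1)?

Tabulating Z and e⁻: Ti⁴⁺ has 18 e⁻ (Z=22), Zr⁴⁺ has 36 e⁻ (Z=40), Y³⁺ has 36 e⁻ (Z=39), Sr²⁺ has 36 e⁻ (Z=38), Rb⁺ has 36 e⁻ (Z=37). Ti⁴⁺ < Zr⁴⁺ (same group, period 4 vs 5); Zr⁴⁺ < Y³⁺ (isoelectronic, higher Z=40 is smaller); Y³⁺ < Sr²⁺ (both 36 e⁻, Z=39>38); Sr²⁺ < Rb⁺ (isoelectronic, higher Z=38 is smaller).
With Sr²⁺ included the full order is Ti⁴⁺ < Zr⁴⁺ < Y³⁺ < Sr²⁺ < Rb⁺, so it takes position 4.

4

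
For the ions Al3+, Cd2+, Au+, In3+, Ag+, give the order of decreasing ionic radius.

Au+ > Ag+ > Cd2+ > In3+ > Al3+

Al3+ has 10 e⁻ (Z=13), In3+ has 46 e⁻ (Z=49), Cd2+ has 46 e⁻ (Z=48), Ag+ has 46 e⁻ (Z=47), Au+ has 78 e⁻ (Z=79). Al3+ < In3+ (same group, 2 shells fewer); In3+ < Cd2+ (both 46 e⁻, Z=49>48); Cd2+ < Ag+ (both 46 e⁻, Z=48>47); Ag+ < Au+ (same group, period 5 vs 6).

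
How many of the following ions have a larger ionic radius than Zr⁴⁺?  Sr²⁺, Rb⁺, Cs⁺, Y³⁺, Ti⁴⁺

Work out protons and electrons: Ti⁴⁺ (Z=22, 18 e⁻), Zr⁴⁺ (Z=40, 36 e⁻), Y³⁺ (Z=39, 36 e⁻), Sr²⁺ (Z=38, 36 e⁻), Rb⁺ (Z=37, 36 e⁻), Cs⁺ (Z=55, 54 e⁻). Ti⁴⁺ < Zr⁴⁺ (same group, 1 shell fewer); Zr⁴⁺ < Y³⁺ (isoelectronic, higher Z=40 is smaller); Y³⁺ < Sr²⁺ (isoelectronic, higher Z=39 is smaller); Sr²⁺ < Rb⁺ (isoelectronic, higher Z=38 is smaller); Rb⁺ < Cs⁺ (same group, period 5 vs 6).
Relative to Zr⁴⁺, the ions that are larger are Y³⁺, Sr²⁺, Rb⁺, Cs⁺. So 4 are larger.

4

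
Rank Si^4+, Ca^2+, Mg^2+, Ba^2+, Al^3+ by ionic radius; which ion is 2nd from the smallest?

Tabulating Z and e⁻: Si^4+ (Z=14, 10 e⁻), Al^3+ (Z=13, 10 e⁻), Mg^2+ (Z=12, 10 e⁻), Ca^2+ (Z=20, 18 e⁻), Ba^2+ (Z=56, 54 e⁻). Si^4+ < Al^3+ (isoelectronic, higher Z=14 is smaller); Al^3+ < Mg^2+ (isoelectronic, higher Z=13 is smaller); Mg^2+ < Ca^2+ (same group, 1 shell fewer); Ca^2+ < Ba^2+ (same group, period 4 vs 6).
That gives Si^4+ < Al^3+ < Mg^2+ < Ca^2+ < Ba^2+. From the smallest end, number 2 is Al^3+.

Al^3+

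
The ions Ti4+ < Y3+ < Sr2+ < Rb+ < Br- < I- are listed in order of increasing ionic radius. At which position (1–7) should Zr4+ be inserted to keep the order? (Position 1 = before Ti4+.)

Electron counts and nuclear charges: Ti4+: 18 e⁻, Z=22, Zr4+: 36 e⁻, Z=40, Y3+: 36 e⁻, Z=39, Sr2+: 36 e⁻, Z=38, Rb+: 36 e⁻, Z=37, Br-: 36 e⁻, Z=35, I-: 54 e⁻, Z=53. Ti4+ < Zr4+ (same group, 1 shell fewer); Zr4+ < Y3+ (isoelectronic, higher Z=40 is smaller); Y3+ < Sr2+ (both 36 e⁻, Z=39>38); Sr2+ < Rb+ (isoelectronic, higher Z=38 is smaller); Rb+ < Br- (isoelectronic, higher Z=37 is smaller); Br- < I- (same group, 1 shell fewer).
Putting Zr4+ in gives Ti4+ < Zr4+ < Y3+ < Sr2+ < Rb+ < Br- < I-; it lands at slot 2.

2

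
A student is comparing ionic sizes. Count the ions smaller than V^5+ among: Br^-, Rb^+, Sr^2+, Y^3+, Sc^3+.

V^5+: 18 e⁻, Z=23, Sc^3+: 18 e⁻, Z=21, Y^3+: 36 e⁻, Z=39, Sr^2+: 36 e⁻, Z=38, Rb^+: 36 e⁻, Z=37, Br^-: 36 e⁻, Z=35. V^5+ < Sc^3+ (both 18 e⁻, Z=23>21); Sc^3+ < Y^3+ (same group, 1 shell fewer); Y^3+ < Sr^2+ (isoelectronic, higher Z=39 is smaller); Sr^2+ < Rb^+ (isoelectronic, higher Z=38 is smaller); Rb^+ < Br^- (both 36 e⁻, Z=37>35).
Ordering all of them (including V^5+) by radius gives V^5+ < Sc^3+ < Y^3+ < Sr^2+ < Rb^+ < Br^-. That's 0.

0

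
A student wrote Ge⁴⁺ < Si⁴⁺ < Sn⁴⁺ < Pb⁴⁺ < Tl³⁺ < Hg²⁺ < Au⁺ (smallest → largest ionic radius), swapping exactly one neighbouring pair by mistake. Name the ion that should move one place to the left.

Compare adjacent ions: same group and charge — period 3 sits above period 4, so Si⁴⁺ is smaller — yet in this increasing list Ge⁴⁺ sits before Si⁴⁺. Nothing else is reversed, so Si⁴⁺ should move one place to the left.

Si⁴⁺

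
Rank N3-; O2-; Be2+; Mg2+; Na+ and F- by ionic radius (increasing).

Be2+ < Mg2+ < Na+ < F- < O2- < N3-

Electron counts and nuclear charges: Be2+: 2 e⁻, Z=4, Mg2+: 10 e⁻, Z=12, Na+: 10 e⁻, Z=11, F-: 10 e⁻, Z=9, O2-: 10 e⁻, Z=8, N3-: 10 e⁻, Z=7. Be2+ < Mg2+ (same group, period 2 vs 3); Mg2+ < Na+ (both 10 e⁻, Z=12>11); Na+ < F- (both 10 e⁻, Z=11>9); F- < O2- (both 10 e⁻, Z=9>8); O2- < N3- (isoelectronic, higher Z=8 is smaller).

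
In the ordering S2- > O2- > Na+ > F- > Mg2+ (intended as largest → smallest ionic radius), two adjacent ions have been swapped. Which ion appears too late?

Scanning neighbour by neighbour, only Na+/F- violates a trend: they are isoelectronic (10 e⁻) and Na has more protons than F (11 vs 9), making Na+ smaller. That makes F- the one sitting a position late relative to where it belongs.

F-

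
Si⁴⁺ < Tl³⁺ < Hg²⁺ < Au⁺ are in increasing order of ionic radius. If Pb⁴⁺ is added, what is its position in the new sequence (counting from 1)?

2

First list Z and electron count for each: Si⁴⁺ has 10 e⁻ (Z=14), Pb⁴⁺ has 78 e⁻ (Z=82), Tl³⁺ has 78 e⁻ (Z=81), Hg²⁺ has 78 e⁻ (Z=80), Au⁺ has 78 e⁻ (Z=79). Si⁴⁺ < Pb⁴⁺ (same group, period 3 vs 6); Pb⁴⁺ < Tl³⁺ (both 78 e⁻, Z=82>81); Tl³⁺ < Hg²⁺ (isoelectronic, higher Z=81 is smaller); Hg²⁺ < Au⁺ (both 78 e⁻, Z=80>79).
Merged order: Si⁴⁺ < Pb⁴⁺ < Tl³⁺ < Hg²⁺ < Au⁺ — Pb⁴⁺ is number 2.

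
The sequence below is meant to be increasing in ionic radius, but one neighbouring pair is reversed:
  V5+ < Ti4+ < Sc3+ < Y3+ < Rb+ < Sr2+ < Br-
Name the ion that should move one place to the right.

Check each adjacent pair. Rb+ and Sr2+ are reversed: Sr2+ and Rb+ share 36 electrons; the higher nuclear charge on Sr (Z=38) contracts it more, so Sr2+ < Rb+. No other neighbouring pair contradicts the periodic trends, so Rb+ is the ion listed too early.

Rb+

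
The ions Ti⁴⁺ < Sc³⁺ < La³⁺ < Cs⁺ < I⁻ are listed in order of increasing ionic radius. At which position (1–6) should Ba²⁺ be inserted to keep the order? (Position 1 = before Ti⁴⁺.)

Work out protons and electrons: Ti⁴⁺ (Z=22, 18 e⁻), Sc³⁺ (Z=21, 18 e⁻), La³⁺ (Z=57, 54 e⁻), Ba²⁺ (Z=56, 54 e⁻), Cs⁺ (Z=55, 54 e⁻), I⁻ (Z=53, 54 e⁻). Ti⁴⁺ < Sc³⁺ (both 18 e⁻, Z=22>21); Sc³⁺ < La³⁺ (same group, period 4 vs 6); La³⁺ < Ba²⁺ (isoelectronic, higher Z=57 is smaller); Ba²⁺ < Cs⁺ (isoelectronic, higher Z=56 is smaller); Cs⁺ < I⁻ (both 54 e⁻, Z=55>53).
The complete sequence is Ti⁴⁺ < Sc³⁺ < La³⁺ < Ba²⁺ < Cs⁺ < I⁻. Ba²⁺ sits at position 4.

4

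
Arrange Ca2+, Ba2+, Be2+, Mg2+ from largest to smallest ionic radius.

All are in the same group with charge +2. Radius grows down the group as n (the outermost shell) increases.

Ba2+ > Ca2+ > Mg2+ > Be2+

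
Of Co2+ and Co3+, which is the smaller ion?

Co3+

Same element, different charge: the more highly charged cation has fewer electrons and a greater effective nuclear charge per electron, making Co3+ the smallest.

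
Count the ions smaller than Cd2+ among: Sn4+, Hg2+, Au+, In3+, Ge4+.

3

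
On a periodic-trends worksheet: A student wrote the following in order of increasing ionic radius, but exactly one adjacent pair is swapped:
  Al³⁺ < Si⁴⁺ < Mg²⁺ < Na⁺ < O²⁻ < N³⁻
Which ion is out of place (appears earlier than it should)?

The pair Al³⁺, Si⁴⁺ is the wrong way round — they are isoelectronic (10 e⁻) and Si has more protons than Al (14 vs 13), making Si⁴⁺ smaller. All other adjacent pairs agree with periodic trends, so Al³⁺ is the misplaced ion.

Al³⁺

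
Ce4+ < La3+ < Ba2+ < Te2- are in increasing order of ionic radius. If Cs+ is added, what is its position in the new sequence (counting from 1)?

4

All of these have 54 electrons (isoelectronic). With the same electron cloud, the ion with the most protons pulls it in tightest. Nuclear charges: Ce4+ (Z=58), La3+ (Z=57), Ba2+ (Z=56), Cs+ (Z=55), Te2- (Z=52). Highest Z is smallest.
Putting Cs+ in gives Ce4+ < La3+ < Ba2+ < Cs+ < Te2-; it lands at slot 4.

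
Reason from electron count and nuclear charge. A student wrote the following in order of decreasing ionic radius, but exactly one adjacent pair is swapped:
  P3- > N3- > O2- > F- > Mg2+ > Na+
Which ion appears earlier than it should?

Scanning neighbour by neighbour, only Mg2+/Na+ violates a trend: both have 10 electrons but Z(Mg)=12 > Z(Na)=11, so Mg2+ should be the smaller of the two. That makes Mg2+ the one sitting a position early relative to where it belongs.

Mg2+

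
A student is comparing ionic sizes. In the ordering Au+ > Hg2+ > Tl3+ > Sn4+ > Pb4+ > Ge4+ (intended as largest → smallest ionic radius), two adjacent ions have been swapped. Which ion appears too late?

Pb4+

The pair Sn4+, Pb4+ is the wrong way round — both in group 14 with the same charge; Sn4+ (period 5) has the smaller radius. All other adjacent pairs agree with periodic trends, so Pb4+ is the misplaced ion.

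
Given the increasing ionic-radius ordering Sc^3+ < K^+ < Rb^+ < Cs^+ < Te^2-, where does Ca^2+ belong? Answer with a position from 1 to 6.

Electron counts and nuclear charges: Sc^3+ (Z=21, 18 e⁻), Ca^2+ (Z=20, 18 e⁻), K^+ (Z=19, 18 e⁻), Rb^+ (Z=37, 36 e⁻), Cs^+ (Z=55, 54 e⁻), Te^2- (Z=52, 54 e⁻). Sc^3+ < Ca^2+ (both 18 e⁻, Z=21>20); Ca^2+ < K^+ (isoelectronic, higher Z=20 is smaller); K^+ < Rb^+ (same group, period 4 vs 5); Rb^+ < Cs^+ (same group, period 5 vs 6); Cs^+ < Te^2- (isoelectronic, higher Z=55 is smaller).
The complete sequence is Sc^3+ < Ca^2+ < K^+ < Rb^+ < Cs^+ < Te^2-. Ca^2+ sits at position 2.

2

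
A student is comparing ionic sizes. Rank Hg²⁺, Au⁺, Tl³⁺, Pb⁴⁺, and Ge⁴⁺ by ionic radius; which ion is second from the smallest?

Work out protons and electrons: Ge⁴⁺ (Z=32, 28 e⁻), Pb⁴⁺ (Z=82, 78 e⁻), Tl³⁺ (Z=81, 78 e⁻), Hg²⁺ (Z=80, 78 e⁻), Au⁺ (Z=79, 78 e⁻). Ge⁴⁺ < Pb⁴⁺ (same group, period 4 vs 6); Pb⁴⁺ < Tl³⁺ (isoelectronic, higher Z=82 is smaller); Tl³⁺ < Hg²⁺ (both 78 e⁻, Z=81>80); Hg²⁺ < Au⁺ (both 78 e⁻, Z=80>79).
That gives Ge⁴⁺ < Pb⁴⁺ < Tl³⁺ < Hg²⁺ < Au⁺. From the smallest end, number 2 is Pb⁴⁺.

Pb⁴⁺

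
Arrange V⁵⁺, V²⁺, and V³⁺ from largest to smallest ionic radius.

V²⁺ > V³⁺ > V⁵⁺

These are all V ions. Removing more electrons (higher positive charge) pulls the remaining electrons in closer, so V⁵⁺ is smallest and V²⁺ is largest.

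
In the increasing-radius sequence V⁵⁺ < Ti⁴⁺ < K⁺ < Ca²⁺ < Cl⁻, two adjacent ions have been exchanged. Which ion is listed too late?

The pair K⁺, Ca²⁺ is the wrong way round — Ca²⁺ and K⁺ share 18 electrons; the higher nuclear charge on Ca (Z=20) contracts it more, so Ca²⁺ < K⁺. All other adjacent pairs agree with periodic trends, so Ca²⁺ is the misplaced ion.

Ca²⁺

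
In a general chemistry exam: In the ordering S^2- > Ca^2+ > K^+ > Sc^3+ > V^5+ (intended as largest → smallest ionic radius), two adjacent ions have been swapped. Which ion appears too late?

The pair Ca^2+, K^+ is the wrong way round — they are isoelectronic (18 e⁻) and Ca has more protons than K (20 vs 19), making Ca^2+ smaller. All other adjacent pairs agree with periodic trends, so K^+ is the misplaced ion.

K^+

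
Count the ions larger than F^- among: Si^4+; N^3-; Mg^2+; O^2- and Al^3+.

2

These species are isoelectronic with 10 electrons. The only difference is the number of protons: Si^4+ (Z=14), Al^3+ (Z=13), Mg^2+ (Z=12), F^- (Z=9), O^2- (Z=8), N^3- (Z=7). The strongest nuclear pull (Si^4+) gives the smallest ion.
Overall: Si^4+ < Al^3+ < Mg^2+ < F^- < O^2- < N^3-. F^- has 3 below it and 2 above. So 2 are larger.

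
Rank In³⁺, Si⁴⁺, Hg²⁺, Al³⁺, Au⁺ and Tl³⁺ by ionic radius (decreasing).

Electron counts and nuclear charges: Si⁴⁺ (Z=14, 10 e⁻), Al³⁺ (Z=13, 10 e⁻), In³⁺ (Z=49, 46 e⁻), Tl³⁺ (Z=81, 78 e⁻), Hg²⁺ (Z=80, 78 e⁻), Au⁺ (Z=79, 78 e⁻). Si⁴⁺ < Al³⁺ (isoelectronic, higher Z=14 is smaller); Al³⁺ < In³⁺ (same group, period 3 vs 5); In³⁺ < Tl³⁺ (same group, 1 shell fewer); Tl³⁺ < Hg²⁺ (isoelectronic, higher Z=81 is smaller); Hg²⁺ < Au⁺ (isoelectronic, higher Z=80 is smaller).

Au⁺ > Hg²⁺ > Tl³⁺ > In³⁺ > Al³⁺ > Si⁴⁺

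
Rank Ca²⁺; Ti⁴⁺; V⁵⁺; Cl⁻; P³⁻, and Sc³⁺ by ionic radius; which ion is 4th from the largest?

These species are isoelectronic with 18 electrons. The only difference is the number of protons: V⁵⁺ (Z=23), Ti⁴⁺ (Z=22), Sc³⁺ (Z=21), Ca²⁺ (Z=20), Cl⁻ (Z=17), P³⁻ (Z=15). The strongest nuclear pull (V⁵⁺) gives the smallest ion.
That gives V⁵⁺ < Ti⁴⁺ < Sc³⁺ < Ca²⁺ < Cl⁻ < P³⁻. From the largest end, number 4 is Sc³⁺.

Sc³⁺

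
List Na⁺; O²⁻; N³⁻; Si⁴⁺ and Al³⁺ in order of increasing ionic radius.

Si⁴⁺ < Al³⁺ < Na⁺ < O²⁻ < N³⁻

These species are isoelectronic with 10 electrons. The only difference is the number of protons: Si⁴⁺ (Z=14), Al³⁺ (Z=13), Na⁺ (Z=11), O²⁻ (Z=8), N³⁻ (Z=7). The strongest nuclear pull (Si⁴⁺) gives the smallest ion.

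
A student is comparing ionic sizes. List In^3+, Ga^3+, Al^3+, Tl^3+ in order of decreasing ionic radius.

Tl^3+ > In^3+ > Ga^3+ > Al^3+

Same group, same charge. Going down the group adds an extra shell of electrons, so the ion gets larger: Al^3+ is highest in the group and smallest.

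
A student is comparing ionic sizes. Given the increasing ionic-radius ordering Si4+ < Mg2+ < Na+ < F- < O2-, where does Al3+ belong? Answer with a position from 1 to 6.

2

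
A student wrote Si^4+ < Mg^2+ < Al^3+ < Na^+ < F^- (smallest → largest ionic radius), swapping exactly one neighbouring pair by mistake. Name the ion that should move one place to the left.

Check each adjacent pair. Mg^2+ and Al^3+ are reversed: they are isoelectronic (10 e⁻) and Al has more protons than Mg (13 vs 12), making Al^3+ smaller. No other neighbouring pair contradicts the periodic trends, so Al^3+ is the ion listed too late.

Al^3+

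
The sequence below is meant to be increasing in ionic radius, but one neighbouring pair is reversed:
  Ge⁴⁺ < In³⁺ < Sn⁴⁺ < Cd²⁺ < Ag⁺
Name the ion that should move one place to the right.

The pair In³⁺, Sn⁴⁺ is the wrong way round — Sn⁴⁺ and In³⁺ share 46 electrons; the higher nuclear charge on Sn (Z=50) contracts it more, so Sn⁴⁺ < In³⁺. All other adjacent pairs agree with periodic trends, so In³⁺ is the misplaced ion.

In³⁺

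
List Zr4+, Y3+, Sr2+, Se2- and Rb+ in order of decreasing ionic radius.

Se2- > Rb+ > Sr2+ > Y3+ > Zr4+

Isoelectronic series (36 e⁻ each). Size is set by nuclear charge: more protons means a smaller ion. Zr4+ (Z=40), Y3+ (Z=39), Sr2+ (Z=38), Rb+ (Z=37), Se2- (Z=34).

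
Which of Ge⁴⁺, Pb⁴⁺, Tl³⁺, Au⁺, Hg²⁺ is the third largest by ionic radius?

Ge⁴⁺ (Z=32, 28 e⁻), Pb⁴⁺ (Z=82, 78 e⁻), Tl³⁺ (Z=81, 78 e⁻), Hg²⁺ (Z=80, 78 e⁻), Au⁺ (Z=79, 78 e⁻). Ge⁴⁺ < Pb⁴⁺ (same group, 2 shells fewer); Pb⁴⁺ < Tl³⁺ (isoelectronic, higher Z=82 is smaller); Tl³⁺ < Hg²⁺ (isoelectronic, higher Z=81 is smaller); Hg²⁺ < Au⁺ (isoelectronic, higher Z=80 is smaller).
So the order is Ge⁴⁺ < Pb⁴⁺ < Tl³⁺ < Hg²⁺ < Au⁺; the 3rd-largest ion is Tl³⁺.

Tl³⁺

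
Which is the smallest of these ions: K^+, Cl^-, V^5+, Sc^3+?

V^5+

All of these have 18 electrons (isoelectronic). With the same electron cloud, the ion with the most protons pulls it in tightest. Nuclear charges: V^5+ (Z=23), Sc^3+ (Z=21), K^+ (Z=19), Cl^- (Z=17). Highest Z is smallest.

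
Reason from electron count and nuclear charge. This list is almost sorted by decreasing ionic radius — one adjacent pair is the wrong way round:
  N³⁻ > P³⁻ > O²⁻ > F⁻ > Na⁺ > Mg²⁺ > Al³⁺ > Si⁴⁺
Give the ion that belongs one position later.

N³⁻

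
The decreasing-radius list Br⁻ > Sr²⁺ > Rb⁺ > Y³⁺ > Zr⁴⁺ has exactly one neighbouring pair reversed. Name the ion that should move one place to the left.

The pair Sr²⁺, Rb⁺ is the wrong way round — both have 36 electrons but Z(Sr)=38 > Z(Rb)=37, so Sr²⁺ should be the smaller of the two. All other adjacent pairs agree with periodic trends, so Rb⁺ is the misplaced ion.

Rb⁺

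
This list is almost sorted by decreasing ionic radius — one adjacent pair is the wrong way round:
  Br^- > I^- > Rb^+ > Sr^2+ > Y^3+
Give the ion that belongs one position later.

Br^-

Scanning neighbour by neighbour, only Br^-/I^- violates a trend: same group and charge — period 4 sits above period 5, so Br^- is smaller. That makes Br^- the one sitting a position early relative to where it belongs.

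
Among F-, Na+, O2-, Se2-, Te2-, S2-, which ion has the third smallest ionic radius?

Tabulating Z and e⁻: Na+ has 10 e⁻ (Z=11), F- has 10 e⁻ (Z=9), O2- has 10 e⁻ (Z=8), S2- has 18 e⁻ (Z=16), Se2- has 36 e⁻ (Z=34), Te2- has 54 e⁻ (Z=52). Na+ < F- (isoelectronic, higher Z=11 is smaller); F- < O2- (both 10 e⁻, Z=9>8); O2- < S2- (same group, 1 shell fewer); S2- < Se2- (same group, 1 shell fewer); Se2- < Te2- (same group, period 4 vs 5).
That gives Na+ < F- < O2- < S2- < Se2- < Te2-. From the smallest end, number 3 is O2-.

O2-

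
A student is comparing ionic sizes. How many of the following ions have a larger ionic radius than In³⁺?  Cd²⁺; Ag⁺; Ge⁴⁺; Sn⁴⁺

Ge⁴⁺ (Z=32, 28 e⁻), Sn⁴⁺ (Z=50, 46 e⁻), In³⁺ (Z=49, 46 e⁻), Cd²⁺ (Z=48, 46 e⁻), Ag⁺ (Z=47, 46 e⁻). Ge⁴⁺ < Sn⁴⁺ (same group, period 4 vs 5); Sn⁴⁺ < In³⁺ (isoelectronic, higher Z=50 is smaller); In³⁺ < Cd²⁺ (isoelectronic, higher Z=49 is smaller); Cd²⁺ < Ag⁺ (isoelectronic, higher Z=48 is smaller).
Ordering all of them (including In³⁺) by radius gives Ge⁴⁺ < Sn⁴⁺ < In³⁺ < Cd²⁺ < Ag⁺. Count: 2.

2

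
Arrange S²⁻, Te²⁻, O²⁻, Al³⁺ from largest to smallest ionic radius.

Te²⁻ > S²⁻ > O²⁻ > Al³⁺

Work out protons and electrons: Al³⁺: 10 e⁻, Z=13, O²⁻: 10 e⁻, Z=8, S²⁻: 18 e⁻, Z=16, Te²⁻: 54 e⁻, Z=52. Al³⁺ < O²⁻ (both 10 e⁻, Z=13>8); O²⁻ < S²⁻ (same group, 1 shell fewer); S²⁻ < Te²⁻ (same group, period 3 vs 5).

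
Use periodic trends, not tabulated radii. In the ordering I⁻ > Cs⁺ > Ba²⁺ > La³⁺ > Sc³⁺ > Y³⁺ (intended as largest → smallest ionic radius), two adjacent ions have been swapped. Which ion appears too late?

Compare adjacent ions: same group and charge — period 4 sits above period 5, so Sc³⁺ is smaller — yet in this decreasing list Sc³⁺ sits before Y³⁺. Nothing else is reversed, so Y³⁺ should move one place to the left.

Y³⁺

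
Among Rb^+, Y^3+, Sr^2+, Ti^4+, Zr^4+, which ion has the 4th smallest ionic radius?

Sr^2+

First list Z and electron count for each: Ti^4+ has 18 e⁻ (Z=22), Zr^4+ has 36 e⁻ (Z=40), Y^3+ has 36 e⁻ (Z=39), Sr^2+ has 36 e⁻ (Z=38), Rb^+ has 36 e⁻ (Z=37). Ti^4+ < Zr^4+ (same group, 1 shell fewer); Zr^4+ < Y^3+ (both 36 e⁻, Z=40>39); Y^3+ < Sr^2+ (isoelectronic, higher Z=39 is smaller); Sr^2+ < Rb^+ (both 36 e⁻, Z=38>37).
Ordering: Ti^4+ < Zr^4+ < Y^3+ < Sr^2+ < Rb^+. The 4th smallest is Sr^2+.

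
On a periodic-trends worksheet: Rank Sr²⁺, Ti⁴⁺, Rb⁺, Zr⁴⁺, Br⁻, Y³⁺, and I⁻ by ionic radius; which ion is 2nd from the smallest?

Zr⁴⁺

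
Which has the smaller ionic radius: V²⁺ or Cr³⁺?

Isoelectronic series (21 e⁻ each). Size is set by nuclear charge: more protons means a smaller ion. Cr³⁺ (Z=24), V²⁺ (Z=23).

Cr³⁺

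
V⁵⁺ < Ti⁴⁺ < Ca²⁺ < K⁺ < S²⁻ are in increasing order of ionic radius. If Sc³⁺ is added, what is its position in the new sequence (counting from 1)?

3

All of these have 18 electrons (isoelectronic). With the same electron cloud, the ion with the most protons pulls it in tightest. Nuclear charges: V⁵⁺ (Z=23), Ti⁴⁺ (Z=22), Sc³⁺ (Z=21), Ca²⁺ (Z=20), K⁺ (Z=19), S²⁻ (Z=16). Highest Z is smallest.
With Sc³⁺ included the full order is V⁵⁺ < Ti⁴⁺ < Sc³⁺ < Ca²⁺ < K⁺ < S²⁻, so it takes position 3.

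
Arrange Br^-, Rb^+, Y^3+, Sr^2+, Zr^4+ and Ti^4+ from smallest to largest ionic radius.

Ti^4+ < Zr^4+ < Y^3+ < Sr^2+ < Rb^+ < Br^-

First list Z and electron count for each: Ti^4+: 18 e⁻, Z=22, Zr^4+: 36 e⁻, Z=40, Y^3+: 36 e⁻, Z=39, Sr^2+: 36 e⁻, Z=38, Rb^+: 36 e⁻, Z=37, Br^-: 36 e⁻, Z=35. Ti^4+ < Zr^4+ (same group, period 4 vs 5); Zr^4+ < Y^3+ (both 36 e⁻, Z=40>39); Y^3+ < Sr^2+ (isoelectronic, higher Z=39 is smaller); Sr^2+ < Rb^+ (isoelectronic, higher Z=38 is smaller); Rb^+ < Br^- (isoelectronic, higher Z=37 is smaller).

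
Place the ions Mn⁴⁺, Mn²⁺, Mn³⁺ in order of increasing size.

Same element, different charge: the more highly charged cation has fewer electrons and a greater effective nuclear charge per electron, making Mn⁴⁺ the smallest.

Mn⁴⁺ < Mn³⁺ < Mn²⁺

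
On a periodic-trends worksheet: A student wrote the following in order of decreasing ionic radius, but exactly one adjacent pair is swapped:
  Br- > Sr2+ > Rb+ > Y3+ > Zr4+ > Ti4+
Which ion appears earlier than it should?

Sr2+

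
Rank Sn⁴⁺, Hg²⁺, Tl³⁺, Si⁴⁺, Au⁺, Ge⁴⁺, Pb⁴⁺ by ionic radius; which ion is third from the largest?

Tl³⁺

Work out protons and electrons: Si⁴⁺ (Z=14, 10 e⁻), Ge⁴⁺ (Z=32, 28 e⁻), Sn⁴⁺ (Z=50, 46 e⁻), Pb⁴⁺ (Z=82, 78 e⁻), Tl³⁺ (Z=81, 78 e⁻), Hg²⁺ (Z=80, 78 e⁻), Au⁺ (Z=79, 78 e⁻). Si⁴⁺ < Ge⁴⁺ (same group, period 3 vs 4); Ge⁴⁺ < Sn⁴⁺ (same group, period 4 vs 5); Sn⁴⁺ < Pb⁴⁺ (same group, period 5 vs 6); Pb⁴⁺ < Tl³⁺ (isoelectronic, higher Z=82 is smaller); Tl³⁺ < Hg²⁺ (isoelectronic, higher Z=81 is smaller); Hg²⁺ < Au⁺ (isoelectronic, higher Z=80 is smaller).
That gives Si⁴⁺ < Ge⁴⁺ < Sn⁴⁺ < Pb⁴⁺ < Tl³⁺ < Hg²⁺ < Au⁺. From the largest end, number 3 is Tl³⁺.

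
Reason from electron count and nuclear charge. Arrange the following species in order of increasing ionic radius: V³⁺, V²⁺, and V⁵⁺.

These are all V ions. Removing more electrons (higher positive charge) pulls the remaining electrons in closer, so V⁵⁺ is smallest and V²⁺ is largest.

V⁵⁺ < V³⁺ < V²⁺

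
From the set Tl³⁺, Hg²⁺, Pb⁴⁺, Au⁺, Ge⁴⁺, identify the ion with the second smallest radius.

Pb⁴⁺

Ge⁴⁺ (Z=32, 28 e⁻), Pb⁴⁺ (Z=82, 78 e⁻), Tl³⁺ (Z=81, 78 e⁻), Hg²⁺ (Z=80, 78 e⁻), Au⁺ (Z=79, 78 e⁻). Ge⁴⁺ < Pb⁴⁺ (same group, period 4 vs 6); Pb⁴⁺ < Tl³⁺ (both 78 e⁻, Z=82>81); Tl³⁺ < Hg²⁺ (both 78 e⁻, Z=81>80); Hg²⁺ < Au⁺ (both 78 e⁻, Z=80>79).
That gives Ge⁴⁺ < Pb⁴⁺ < Tl³⁺ < Hg²⁺ < Au⁺. From the smallest end, number 2 is Pb⁴⁺.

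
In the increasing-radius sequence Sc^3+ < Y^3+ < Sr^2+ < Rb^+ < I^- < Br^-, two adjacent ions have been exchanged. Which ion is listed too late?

Br^-

Scanning neighbour by neighbour, only I^-/Br^- violates a trend: Br^- and I^- are in one column with the same charge; the lighter period-4 ion has one fewer shell and is smaller. That makes Br^- the one sitting a position late relative to where it belongs.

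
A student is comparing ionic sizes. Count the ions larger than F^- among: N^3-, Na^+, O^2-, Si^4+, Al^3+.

Each ion has 10 electrons. The ranking follows nuclear charge in reverse — greater Z gives a smaller radius. Si^4+ (Z=14), Al^3+ (Z=13), Na^+ (Z=11), F^- (Z=9), O^2- (Z=8), N^3- (Z=7).
Relative to F^-, the ions that are larger are O^2-, N^3-. That's 2.

2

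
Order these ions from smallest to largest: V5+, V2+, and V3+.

For a single element, ionic radius drops as positive charge rises — V5+ < V2+.

V5+ < V3+ < V2+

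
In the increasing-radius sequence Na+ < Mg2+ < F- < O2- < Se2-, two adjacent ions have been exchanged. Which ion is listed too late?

Scanning neighbour by neighbour, only Na+/Mg2+ violates a trend: both have 10 electrons but Z(Mg)=12 > Z(Na)=11, so Mg2+ should be the smaller of the two. That makes Mg2+ the one sitting a position late relative to where it belongs.

Mg2+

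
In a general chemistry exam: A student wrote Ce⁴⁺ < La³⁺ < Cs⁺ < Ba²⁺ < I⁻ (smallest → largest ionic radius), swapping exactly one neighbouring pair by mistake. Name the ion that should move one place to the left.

Ba²⁺

Scanning neighbour by neighbour, only Cs⁺/Ba²⁺ violates a trend: both have 54 electrons but Z(Ba)=56 > Z(Cs)=55, so Ba²⁺ should be the smaller of the two. That makes Ba²⁺ the one sitting a position late relative to where it belongs.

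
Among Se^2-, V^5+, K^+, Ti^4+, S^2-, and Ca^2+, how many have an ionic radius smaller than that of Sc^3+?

V^5+ (Z=23, 18 e⁻), Ti^4+ (Z=22, 18 e⁻), Sc^3+ (Z=21, 18 e⁻), Ca^2+ (Z=20, 18 e⁻), K^+ (Z=19, 18 e⁻), S^2- (Z=16, 18 e⁻), Se^2- (Z=34, 36 e⁻). V^5+ < Ti^4+ (isoelectronic, higher Z=23 is smaller); Ti^4+ < Sc^3+ (isoelectronic, higher Z=22 is smaller); Sc^3+ < Ca^2+ (isoelectronic, higher Z=21 is smaller); Ca^2+ < K^+ (isoelectronic, higher Z=20 is smaller); K^+ < S^2- (both 18 e⁻, Z=19>16); S^2- < Se^2- (same group, period 3 vs 4).
Ordering all of them (including Sc^3+) by radius gives V^5+ < Ti^4+ < Sc^3+ < Ca^2+ < K^+ < S^2- < Se^2-. That's 2.

2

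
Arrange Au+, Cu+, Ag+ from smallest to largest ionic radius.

Cu+ < Ag+ < Au+

All are in the same group with charge +1. Radius grows down the group as n (the outermost shell) increases.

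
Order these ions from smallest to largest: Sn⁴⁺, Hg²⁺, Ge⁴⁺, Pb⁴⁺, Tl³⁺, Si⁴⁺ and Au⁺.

Work out protons and electrons: Si⁴⁺ has 10 e⁻ (Z=14), Ge⁴⁺ has 28 e⁻ (Z=32), Sn⁴⁺ has 46 e⁻ (Z=50), Pb⁴⁺ has 78 e⁻ (Z=82), Tl³⁺ has 78 e⁻ (Z=81), Hg²⁺ has 78 e⁻ (Z=80), Au⁺ has 78 e⁻ (Z=79). Si⁴⁺ < Ge⁴⁺ (same group, period 3 vs 4); Ge⁴⁺ < Sn⁴⁺ (same group, 1 shell fewer); Sn⁴⁺ < Pb⁴⁺ (same group, period 5 vs 6); Pb⁴⁺ < Tl³⁺ (both 78 e⁻, Z=82>81); Tl³⁺ < Hg²⁺ (isoelectronic, higher Z=81 is smaller); Hg²⁺ < Au⁺ (both 78 e⁻, Z=80>79).

Si⁴⁺ < Ge⁴⁺ < Sn⁴⁺ < Pb⁴⁺ < Tl³⁺ < Hg²⁺ < Au⁺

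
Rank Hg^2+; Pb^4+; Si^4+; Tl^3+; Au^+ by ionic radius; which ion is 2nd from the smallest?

First list Z and electron count for each: Si^4+ has 10 e⁻ (Z=14), Pb^4+ has 78 e⁻ (Z=82), Tl^3+ has 78 e⁻ (Z=81), Hg^2+ has 78 e⁻ (Z=80), Au^+ has 78 e⁻ (Z=79). Si^4+ < Pb^4+ (same group, period 3 vs 6); Pb^4+ < Tl^3+ (isoelectronic, higher Z=82 is smaller); Tl^3+ < Hg^2+ (isoelectronic, higher Z=81 is smaller); Hg^2+ < Au^+ (both 78 e⁻, Z=80>79).
That gives Si^4+ < Pb^4+ < Tl^3+ < Hg^2+ < Au^+. From the smallest end, number 2 is Pb^4+.

Pb^4+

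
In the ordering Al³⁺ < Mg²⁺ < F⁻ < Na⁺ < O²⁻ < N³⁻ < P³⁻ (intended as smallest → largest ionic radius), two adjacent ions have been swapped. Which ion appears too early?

F⁻

The pair F⁻, Na⁺ is the wrong way round — both have 10 electrons but Z(Na)=11 > Z(F)=9, so Na⁺ should be the smaller of the two. All other adjacent pairs agree with periodic trends, so F⁻ is the misplaced ion.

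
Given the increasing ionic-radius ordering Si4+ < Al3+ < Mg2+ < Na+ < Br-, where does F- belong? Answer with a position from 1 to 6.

5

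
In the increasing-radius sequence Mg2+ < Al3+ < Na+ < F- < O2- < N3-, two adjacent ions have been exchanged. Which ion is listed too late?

Compare adjacent ions: Al3+ and Mg2+ share 10 electrons; the higher nuclear charge on Al (Z=13) contracts it more, so Al3+ < Mg2+ — yet in this increasing list Mg2+ sits before Al3+. Nothing else is reversed, so Al3+ should move one place to the left.

Al3+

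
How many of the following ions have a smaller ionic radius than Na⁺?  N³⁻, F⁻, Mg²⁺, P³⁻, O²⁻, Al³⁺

2

Tabulating Z and e⁻: Al³⁺ has 10 e⁻ (Z=13), Mg²⁺ has 10 e⁻ (Z=12), Na⁺ has 10 e⁻ (Z=11), F⁻ has 10 e⁻ (Z=9), O²⁻ has 10 e⁻ (Z=8), N³⁻ has 10 e⁻ (Z=7), P³⁻ has 18 e⁻ (Z=15). Al³⁺ < Mg²⁺ (both 10 e⁻, Z=13>12); Mg²⁺ < Na⁺ (both 10 e⁻, Z=12>11); Na⁺ < F⁻ (both 10 e⁻, Z=11>9); F⁻ < O²⁻ (isoelectronic, higher Z=9 is smaller); O²⁻ < N³⁻ (isoelectronic, higher Z=8 is smaller); N³⁻ < P³⁻ (same group, 1 shell fewer).
Ordering all of them (including Na⁺) by radius gives Al³⁺ < Mg²⁺ < Na⁺ < F⁻ < O²⁻ < N³⁻ < P³⁻. That's 2.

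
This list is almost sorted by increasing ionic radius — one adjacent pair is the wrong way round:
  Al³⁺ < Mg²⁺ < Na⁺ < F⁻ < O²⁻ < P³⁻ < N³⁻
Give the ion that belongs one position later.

P³⁻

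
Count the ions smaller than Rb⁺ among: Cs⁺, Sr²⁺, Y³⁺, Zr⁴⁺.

3

First list Z and electron count for each: Zr⁴⁺ has 36 e⁻ (Z=40), Y³⁺ has 36 e⁻ (Z=39), Sr²⁺ has 36 e⁻ (Z=38), Rb⁺ has 36 e⁻ (Z=37), Cs⁺ has 54 e⁻ (Z=55). Zr⁴⁺ < Y³⁺ (both 36 e⁻, Z=40>39); Y³⁺ < Sr²⁺ (isoelectronic, higher Z=39 is smaller); Sr²⁺ < Rb⁺ (both 36 e⁻, Z=38>37); Rb⁺ < Cs⁺ (same group, 1 shell fewer).
Relative to Rb⁺, the ions that are smaller are Zr⁴⁺, Y³⁺, Sr²⁺. Count: 3.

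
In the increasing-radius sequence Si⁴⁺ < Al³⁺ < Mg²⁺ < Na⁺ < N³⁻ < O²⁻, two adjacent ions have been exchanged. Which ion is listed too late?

O²⁻

Check each adjacent pair. N³⁻ and O²⁻ are reversed: they are isoelectronic (10 e⁻) and O has more protons than N (8 vs 7), making O²⁻ smaller. No other neighbouring pair contradicts the periodic trends, so O²⁻ is the ion listed too late.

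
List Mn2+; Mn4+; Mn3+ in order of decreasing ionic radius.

Mn2+ > Mn3+ > Mn4+

Same element, different charge: the more highly charged cation has fewer electrons and a greater effective nuclear charge per electron, making Mn4+ the smallest.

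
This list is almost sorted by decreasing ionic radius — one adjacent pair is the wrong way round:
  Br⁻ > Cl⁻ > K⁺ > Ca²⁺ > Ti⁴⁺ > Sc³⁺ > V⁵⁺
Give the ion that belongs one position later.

Compare adjacent ions: Ti⁴⁺ and Sc³⁺ share 18 electrons; the higher nuclear charge on Ti (Z=22) contracts it more, so Ti⁴⁺ < Sc³⁺ — yet in this decreasing list Ti⁴⁺ sits before Sc³⁺. Nothing else is reversed, so Ti⁴⁺ should move one place to the right.

Ti⁴⁺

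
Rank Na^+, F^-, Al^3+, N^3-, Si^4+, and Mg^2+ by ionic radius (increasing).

All of these have 10 electrons (isoelectronic). With the same electron cloud, the ion with the most protons pulls it in tightest. Nuclear charges: Si^4+ (Z=14), Al^3+ (Z=13), Mg^2+ (Z=12), Na^+ (Z=11), F^- (Z=9), N^3- (Z=7). Highest Z is smallest.

Si^4+ < Al^3+ < Mg^2+ < Na^+ < F^- < N^3-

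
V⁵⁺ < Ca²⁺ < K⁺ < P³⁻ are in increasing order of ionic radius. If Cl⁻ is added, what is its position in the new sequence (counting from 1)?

Each ion has 18 electrons. The ranking follows nuclear charge in reverse — greater Z gives a smaller radius. V⁵⁺ (Z=23), Ca²⁺ (Z=20), K⁺ (Z=19), Cl⁻ (Z=17), P³⁻ (Z=15).
Merged order: V⁵⁺ < Ca²⁺ < K⁺ < Cl⁻ < P³⁻ — Cl⁻ is number 4.

4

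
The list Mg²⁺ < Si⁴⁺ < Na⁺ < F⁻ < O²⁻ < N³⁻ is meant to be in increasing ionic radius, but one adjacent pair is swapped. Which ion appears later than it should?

Si⁴⁺

Scanning neighbour by neighbour, only Mg²⁺/Si⁴⁺ violates a trend: they are isoelectronic (10 e⁻) and Si has more protons than Mg (14 vs 12), making Si⁴⁺ smaller. That makes Si⁴⁺ the one sitting a position late relative to where it belongs.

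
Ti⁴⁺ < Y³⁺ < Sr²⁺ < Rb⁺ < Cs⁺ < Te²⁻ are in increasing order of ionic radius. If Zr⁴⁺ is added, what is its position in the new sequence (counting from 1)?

2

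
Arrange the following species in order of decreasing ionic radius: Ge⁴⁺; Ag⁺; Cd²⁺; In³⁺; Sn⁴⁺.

Ag⁺ > Cd²⁺ > In³⁺ > Sn⁴⁺ > Ge⁴⁺

First list Z and electron count for each: Ge⁴⁺ has 28 e⁻ (Z=32), Sn⁴⁺ has 46 e⁻ (Z=50), In³⁺ has 46 e⁻ (Z=49), Cd²⁺ has 46 e⁻ (Z=48), Ag⁺ has 46 e⁻ (Z=47). Ge⁴⁺ < Sn⁴⁺ (same group, 1 shell fewer); Sn⁴⁺ < In³⁺ (both 46 e⁻, Z=50>49); In³⁺ < Cd²⁺ (both 46 e⁻, Z=49>48); Cd²⁺ < Ag⁺ (isoelectronic, higher Z=48 is smaller).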